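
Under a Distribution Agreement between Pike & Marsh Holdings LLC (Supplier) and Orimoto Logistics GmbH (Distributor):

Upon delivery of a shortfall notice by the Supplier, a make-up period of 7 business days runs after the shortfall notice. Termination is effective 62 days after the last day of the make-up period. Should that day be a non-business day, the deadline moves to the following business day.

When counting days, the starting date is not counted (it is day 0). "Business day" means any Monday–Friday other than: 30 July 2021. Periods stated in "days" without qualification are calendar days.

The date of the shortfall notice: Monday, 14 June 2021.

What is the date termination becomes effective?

The last day of the make-up period: 7 business days after Monday, 14 June 2021, skipping weekends — Jun 15, Jun 16, Jun 17, Jun 18, Jun 21, Jun 22, Jun 23 — lands on Wednesday, 23 June 2021.
The date termination becomes effective: 23 June 2021 + 62 days = 24 August 2021. 24 August 2021 is a Tuesday and is not a listed holiday, so no roll-forward applies.

24 August 2021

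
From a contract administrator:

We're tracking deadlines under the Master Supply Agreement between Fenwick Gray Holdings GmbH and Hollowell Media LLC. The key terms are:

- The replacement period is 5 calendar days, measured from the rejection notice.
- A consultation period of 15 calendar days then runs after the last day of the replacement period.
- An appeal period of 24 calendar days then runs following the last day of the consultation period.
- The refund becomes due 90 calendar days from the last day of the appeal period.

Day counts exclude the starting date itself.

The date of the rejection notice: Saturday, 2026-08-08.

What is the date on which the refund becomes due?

Adding 5 calendar days to 2026-08-08 gives 2026-08-13, which is the last day of the replacement period.
Adding 15 calendar days to 2026-08-13 gives 2026-08-28, which is the last day of the consultation period.
Adding 24 calendar days to 2026-08-28 gives 2026-09-21, which is the last day of the appeal period.
The date on which the refund becomes due: 90 calendar days after 2026-09-21 is 2026-12-20.

2026-12-20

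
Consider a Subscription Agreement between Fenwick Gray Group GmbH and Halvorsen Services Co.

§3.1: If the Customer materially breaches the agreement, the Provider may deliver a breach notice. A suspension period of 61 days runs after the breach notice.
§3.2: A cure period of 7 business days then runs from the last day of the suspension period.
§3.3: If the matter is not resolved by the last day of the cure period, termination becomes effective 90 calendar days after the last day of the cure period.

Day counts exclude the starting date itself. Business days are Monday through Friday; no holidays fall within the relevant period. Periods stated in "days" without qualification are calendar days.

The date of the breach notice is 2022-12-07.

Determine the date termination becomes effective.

Adding 61 calendar days to 2022-12-07 gives 2023-02-06, which is the last day of the suspension period.
The last day of the cure period: counting 7 business days from Monday, 2023-02-06 (Feb 7, Feb 8, Feb 9, Feb 10, Feb 13, Feb 14, Feb 15, skipping weekends) reaches Wednesday, 2023-02-15.
The date termination becomes effective: 90 calendar days after 2023-02-15 is 2023-05-16.

2023-05-16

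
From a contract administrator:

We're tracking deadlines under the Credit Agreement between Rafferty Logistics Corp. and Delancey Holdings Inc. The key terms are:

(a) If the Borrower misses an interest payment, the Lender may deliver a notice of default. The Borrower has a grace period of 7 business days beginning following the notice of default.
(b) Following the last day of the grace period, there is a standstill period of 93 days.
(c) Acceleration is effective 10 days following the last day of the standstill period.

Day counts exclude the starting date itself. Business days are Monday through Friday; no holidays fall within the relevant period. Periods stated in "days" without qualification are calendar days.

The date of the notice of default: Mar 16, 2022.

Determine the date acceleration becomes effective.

Jul 6, 2022

From Wednesday, Mar 16, 2022, 7 business days (Mar 17, Mar 18, Mar 21, Mar 22, Mar 23, Mar 24, Mar 25, skipping weekends) brings us to Friday, Mar 25, 2022, which is the last day of the grace period.
The last day of the standstill period: Mar 25, 2022 + 93 days = Jun 26, 2022.
The date acceleration becomes effective: Jun 26, 2022 + 10 days = Jul 6, 2022.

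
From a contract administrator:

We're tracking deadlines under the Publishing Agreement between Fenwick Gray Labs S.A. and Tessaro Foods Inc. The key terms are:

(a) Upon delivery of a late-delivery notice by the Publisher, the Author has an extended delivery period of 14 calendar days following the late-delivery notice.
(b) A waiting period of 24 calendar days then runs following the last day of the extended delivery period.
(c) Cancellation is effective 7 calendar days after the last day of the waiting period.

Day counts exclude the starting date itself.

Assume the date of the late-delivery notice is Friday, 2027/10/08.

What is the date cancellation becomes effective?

The last day of the extended delivery period: 14 calendar days after 2027/10/08 is 2027/10/22.
The last day of the waiting period: 2027/10/22 + 24 days = 2027/11/15.
Adding 7 calendar days to 2027/11/15 gives 2027/11/22, which is the date cancellation becomes effective.

2027/11/22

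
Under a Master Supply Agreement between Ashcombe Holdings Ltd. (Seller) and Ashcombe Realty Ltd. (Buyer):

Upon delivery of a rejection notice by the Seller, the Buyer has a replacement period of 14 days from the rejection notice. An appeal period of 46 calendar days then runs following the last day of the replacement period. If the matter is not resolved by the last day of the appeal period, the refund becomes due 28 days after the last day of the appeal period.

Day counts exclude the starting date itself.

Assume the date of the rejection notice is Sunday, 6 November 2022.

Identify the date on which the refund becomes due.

2 February 2023

The last day of the replacement period: 6 November 2022 + 14 days = 20 November 2022.
The last day of the appeal period: 46 calendar days after 20 November 2022 is 5 January 2023.
The date on which the refund becomes due: 5 January 2023 + 28 days = 2 February 2023.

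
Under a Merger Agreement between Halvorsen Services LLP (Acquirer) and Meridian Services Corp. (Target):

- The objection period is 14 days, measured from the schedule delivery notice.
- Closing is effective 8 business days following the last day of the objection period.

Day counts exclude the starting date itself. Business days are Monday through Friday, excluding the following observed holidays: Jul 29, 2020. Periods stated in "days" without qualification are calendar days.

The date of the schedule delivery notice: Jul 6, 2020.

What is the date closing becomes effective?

Jul 31, 2020

Adding 14 calendar days to Jul 6, 2020 gives Jul 20, 2020, which is the last day of the objection period.
The date closing becomes effective: counting 8 business days from Monday, Jul 20, 2020 (Jul 21, Jul 22, Jul 23, Jul 24, Jul 27, Jul 28, Jul 30, Jul 31, skipping weekends and the listed holiday on Jul 29) reaches Friday, Jul 31, 2020.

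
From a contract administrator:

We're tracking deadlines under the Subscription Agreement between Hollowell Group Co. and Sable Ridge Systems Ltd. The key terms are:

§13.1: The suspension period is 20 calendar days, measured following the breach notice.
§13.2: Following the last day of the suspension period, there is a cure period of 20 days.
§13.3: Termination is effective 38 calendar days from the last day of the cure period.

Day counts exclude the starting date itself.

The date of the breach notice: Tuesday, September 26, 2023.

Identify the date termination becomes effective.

December 13, 2023

The last day of the suspension period: September 26, 2023 + 20 days = October 16, 2023.
The last day of the cure period: 20 calendar days after October 16, 2023 is November 5, 2023.
Adding 38 calendar days to November 5, 2023 gives December 13, 2023, which is the date termination becomes effective.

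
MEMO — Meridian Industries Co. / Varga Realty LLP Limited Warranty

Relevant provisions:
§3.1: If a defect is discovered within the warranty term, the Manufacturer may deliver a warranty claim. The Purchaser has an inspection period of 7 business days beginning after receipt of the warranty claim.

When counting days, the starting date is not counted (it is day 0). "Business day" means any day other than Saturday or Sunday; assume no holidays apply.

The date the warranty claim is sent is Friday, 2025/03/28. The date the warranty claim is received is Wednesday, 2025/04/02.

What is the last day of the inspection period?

The last day of the inspection period: counting 7 business days from Wednesday, 2025/04/02 (Apr 3, Apr 4, Apr 7, Apr 8, Apr 9, Apr 10, Apr 11, skipping weekends) reaches Friday, 2025/04/11.

2025/04/11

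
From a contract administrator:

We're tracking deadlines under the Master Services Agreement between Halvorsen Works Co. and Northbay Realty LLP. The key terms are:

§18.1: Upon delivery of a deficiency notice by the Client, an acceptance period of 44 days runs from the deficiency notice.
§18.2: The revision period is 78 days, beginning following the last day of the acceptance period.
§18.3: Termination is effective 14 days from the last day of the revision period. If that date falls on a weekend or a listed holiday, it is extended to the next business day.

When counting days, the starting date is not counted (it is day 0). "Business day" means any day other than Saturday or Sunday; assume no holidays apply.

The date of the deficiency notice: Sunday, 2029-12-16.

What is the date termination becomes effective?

2030-05-01

The last day of the acceptance period: 2029-12-16 + 44 days = 2030-01-29.
Adding 78 calendar days to 2030-01-29 gives 2030-04-17, which is the last day of the revision period.
Adding 14 calendar days to 2030-04-17 gives 2030-05-01, which is the date termination becomes effective. 2030-05-01 is a Wednesday, so no roll-forward applies.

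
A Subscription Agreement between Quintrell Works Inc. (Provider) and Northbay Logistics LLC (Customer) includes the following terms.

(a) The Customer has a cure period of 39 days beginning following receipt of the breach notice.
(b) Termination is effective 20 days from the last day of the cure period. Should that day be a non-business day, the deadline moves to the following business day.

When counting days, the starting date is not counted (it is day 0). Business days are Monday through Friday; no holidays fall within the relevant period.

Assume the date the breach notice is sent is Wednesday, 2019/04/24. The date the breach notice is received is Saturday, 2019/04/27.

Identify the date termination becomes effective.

Adding 39 calendar days to 2019/04/27 gives 2019/06/05, which is the last day of the cure period.
The date termination becomes effective: 2019/06/05 + 20 days = 2019/06/25. 2019/06/25 is a Tuesday, so no roll-forward applies.

2019/06/25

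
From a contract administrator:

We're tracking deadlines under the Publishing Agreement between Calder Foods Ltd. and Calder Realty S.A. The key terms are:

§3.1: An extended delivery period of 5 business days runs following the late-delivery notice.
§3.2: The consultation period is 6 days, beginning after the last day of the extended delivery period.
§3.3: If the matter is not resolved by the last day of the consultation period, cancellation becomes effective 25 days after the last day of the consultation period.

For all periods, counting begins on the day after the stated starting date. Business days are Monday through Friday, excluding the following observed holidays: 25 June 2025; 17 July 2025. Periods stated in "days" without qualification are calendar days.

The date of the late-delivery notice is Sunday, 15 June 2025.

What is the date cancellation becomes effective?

From Sunday, 15 June 2025, 5 business days (Jun 16, Jun 17, Jun 18, Jun 19, Jun 20, skipping weekends) brings us to Friday, 20 June 2025, which is the last day of the extended delivery period.
The last day of the consultation period: 6 calendar days after 20 June 2025 is 26 June 2025.
Adding 25 calendar days to 26 June 2025 gives 21 July 2025, which is the date cancellation becomes effective.

21 July 2025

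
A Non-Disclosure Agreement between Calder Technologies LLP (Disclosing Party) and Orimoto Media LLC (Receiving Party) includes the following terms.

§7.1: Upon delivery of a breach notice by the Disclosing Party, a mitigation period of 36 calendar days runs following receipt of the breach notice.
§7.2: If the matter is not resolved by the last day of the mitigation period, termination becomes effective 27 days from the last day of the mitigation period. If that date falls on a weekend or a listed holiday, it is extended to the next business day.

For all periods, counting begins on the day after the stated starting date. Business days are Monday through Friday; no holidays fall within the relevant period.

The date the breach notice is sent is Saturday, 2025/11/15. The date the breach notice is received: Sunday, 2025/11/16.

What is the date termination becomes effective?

The last day of the mitigation period: 2025/11/16 + 36 days = 2025/12/22.
The date termination becomes effective: 2025/12/22 + 27 days = 2026/01/18. That falls on a Sunday, so it rolls to the next business day, Monday, 2026/01/19.

2026/01/19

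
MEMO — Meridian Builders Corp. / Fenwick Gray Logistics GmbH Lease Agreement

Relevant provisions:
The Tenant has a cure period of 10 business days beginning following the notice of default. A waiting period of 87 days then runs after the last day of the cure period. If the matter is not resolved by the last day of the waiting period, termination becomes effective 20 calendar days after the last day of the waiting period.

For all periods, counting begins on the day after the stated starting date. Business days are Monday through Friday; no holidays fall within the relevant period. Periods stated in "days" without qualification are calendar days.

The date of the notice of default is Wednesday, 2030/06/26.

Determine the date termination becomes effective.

The last day of the cure period: 10 business days after Wednesday, 2030/06/26, skipping weekends — Jun 27, Jun 28, Jul 1, Jul 2, Jul 3, Jul 4, Jul 5, Jul 8, Jul 9, Jul 10 — lands on Wednesday, 2030/07/10.
The last day of the waiting period: 87 calendar days after 2030/07/10 is 2030/10/05.
The date termination becomes effective: 20 calendar days after 2030/10/05 is 2030/10/25.

2030/10/25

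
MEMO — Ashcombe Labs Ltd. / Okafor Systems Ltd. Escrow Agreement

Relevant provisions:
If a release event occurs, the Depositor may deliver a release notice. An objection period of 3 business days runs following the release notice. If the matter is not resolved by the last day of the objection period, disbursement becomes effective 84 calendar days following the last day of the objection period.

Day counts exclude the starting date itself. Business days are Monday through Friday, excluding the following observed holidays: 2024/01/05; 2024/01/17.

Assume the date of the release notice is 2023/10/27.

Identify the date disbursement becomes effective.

2024/01/24

From Friday, 2023/10/27, 3 business days (Oct 30, Oct 31, Nov 1, skipping weekends) brings us to Wednesday, 2023/11/01, which is the last day of the objection period.
The date disbursement becomes effective: 84 calendar days after 2023/11/01 is 2024/01/24.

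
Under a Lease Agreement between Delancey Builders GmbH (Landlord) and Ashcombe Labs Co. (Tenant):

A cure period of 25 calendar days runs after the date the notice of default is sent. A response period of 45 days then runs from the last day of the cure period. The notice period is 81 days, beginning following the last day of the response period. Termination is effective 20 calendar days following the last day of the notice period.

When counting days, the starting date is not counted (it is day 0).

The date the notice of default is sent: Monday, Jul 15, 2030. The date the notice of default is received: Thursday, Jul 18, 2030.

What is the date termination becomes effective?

Jan 2, 2031

The last day of the cure period: 25 calendar days after Jul 15, 2030 is Aug 9, 2030.
The last day of the response period: Aug 9, 2030 + 45 days = Sep 23, 2030.
The last day of the notice period: Sep 23, 2030 + 81 days = Dec 13, 2030.
The date termination becomes effective: 20 calendar days after Dec 13, 2030 is Jan 2, 2031.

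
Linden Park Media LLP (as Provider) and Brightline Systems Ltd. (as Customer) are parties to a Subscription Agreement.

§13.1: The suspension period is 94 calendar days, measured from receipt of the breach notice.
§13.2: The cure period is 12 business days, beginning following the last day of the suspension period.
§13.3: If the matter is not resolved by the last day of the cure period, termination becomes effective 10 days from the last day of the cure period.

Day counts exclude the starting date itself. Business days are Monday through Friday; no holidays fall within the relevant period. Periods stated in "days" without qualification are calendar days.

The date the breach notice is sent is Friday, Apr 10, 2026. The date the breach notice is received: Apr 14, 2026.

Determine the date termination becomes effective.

Aug 14, 2026

The last day of the suspension period: 94 calendar days after Apr 14, 2026 is Jul 17, 2026.
From Friday, Jul 17, 2026, 12 business days (Jul 20, Jul 21, Jul 22, Jul 23, …, Jul 31, Aug 3, Aug 4, skipping weekends) brings us to Tuesday, Aug 4, 2026, which is the last day of the cure period.
The date termination becomes effective: 10 calendar days after Aug 4, 2026 is Aug 14, 2026.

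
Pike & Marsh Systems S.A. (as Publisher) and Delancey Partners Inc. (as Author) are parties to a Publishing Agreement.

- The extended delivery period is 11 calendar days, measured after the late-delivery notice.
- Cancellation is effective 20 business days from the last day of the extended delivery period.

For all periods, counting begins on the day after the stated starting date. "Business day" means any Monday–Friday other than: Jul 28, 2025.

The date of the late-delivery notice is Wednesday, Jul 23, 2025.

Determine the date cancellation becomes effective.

The last day of the extended delivery period: Jul 23, 2025 + 11 days = Aug 3, 2025.
From Sunday, Aug 3, 2025, 20 business days (Aug 4, Aug 5, Aug 6, Aug 7, …, Aug 27, Aug 28, Aug 29, skipping weekends) brings us to Friday, Aug 29, 2025, which is the date cancellation becomes effective.

Aug 29, 2025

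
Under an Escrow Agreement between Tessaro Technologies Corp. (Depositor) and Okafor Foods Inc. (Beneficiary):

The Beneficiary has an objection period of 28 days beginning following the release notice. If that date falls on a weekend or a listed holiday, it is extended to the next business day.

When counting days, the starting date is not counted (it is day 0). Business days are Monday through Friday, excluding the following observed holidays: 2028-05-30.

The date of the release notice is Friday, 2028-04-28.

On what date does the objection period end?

2028-05-26

Adding 28 calendar days to 2028-04-28 gives 2028-05-26, which is the last day of the objection period. 2028-05-26 is a Friday and is not a listed holiday, so no roll-forward applies.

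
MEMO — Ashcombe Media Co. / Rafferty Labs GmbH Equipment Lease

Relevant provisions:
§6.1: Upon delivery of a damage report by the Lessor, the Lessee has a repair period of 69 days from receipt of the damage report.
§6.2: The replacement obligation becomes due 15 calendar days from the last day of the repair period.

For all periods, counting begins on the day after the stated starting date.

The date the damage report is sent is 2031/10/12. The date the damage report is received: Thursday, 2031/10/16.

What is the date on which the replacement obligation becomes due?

2032/01/08

The last day of the repair period: 2031/10/16 + 69 days = 2031/12/24.
Adding 15 calendar days to 2031/12/24 gives 2032/01/08, which is the date on which the replacement obligation becomes due.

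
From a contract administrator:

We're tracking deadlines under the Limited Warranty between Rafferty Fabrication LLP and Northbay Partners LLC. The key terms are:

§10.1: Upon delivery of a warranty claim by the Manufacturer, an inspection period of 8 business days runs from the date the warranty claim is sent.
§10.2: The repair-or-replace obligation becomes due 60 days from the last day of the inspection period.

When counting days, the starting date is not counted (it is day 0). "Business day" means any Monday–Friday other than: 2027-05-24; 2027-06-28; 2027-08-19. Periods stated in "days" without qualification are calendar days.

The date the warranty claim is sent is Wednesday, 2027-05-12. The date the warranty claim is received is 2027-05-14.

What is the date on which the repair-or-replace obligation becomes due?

2027-07-24

From Wednesday, 2027-05-12, 8 business days (May 13, May 14, May 17, May 18, May 19, May 20, May 21, May 25, skipping weekends and the listed holiday on May 24) brings us to Tuesday, 2027-05-25, which is the last day of the inspection period.
Adding 60 calendar days to 2027-05-25 gives 2027-07-24, which is the date on which the repair-or-replace obligation becomes due.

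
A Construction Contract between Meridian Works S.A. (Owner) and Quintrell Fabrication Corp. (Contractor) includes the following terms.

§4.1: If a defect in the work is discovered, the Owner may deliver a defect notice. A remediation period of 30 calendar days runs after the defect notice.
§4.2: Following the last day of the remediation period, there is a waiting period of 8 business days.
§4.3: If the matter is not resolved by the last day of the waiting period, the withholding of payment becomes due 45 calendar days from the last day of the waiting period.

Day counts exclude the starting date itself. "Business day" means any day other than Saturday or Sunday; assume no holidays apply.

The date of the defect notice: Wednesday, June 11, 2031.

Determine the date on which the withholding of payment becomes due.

Adding 30 calendar days to June 11, 2031 gives July 11, 2031, which is the last day of the remediation period.
The last day of the waiting period: 8 business days after Friday, July 11, 2031, skipping weekends — Jul 14, Jul 15, Jul 16, Jul 17, Jul 18, Jul 21, Jul 22, Jul 23 — lands on Wednesday, July 23, 2031.
Adding 45 calendar days to July 23, 2031 gives September 6, 2031, which is the date on which the withholding of payment becomes due.

September 6, 2031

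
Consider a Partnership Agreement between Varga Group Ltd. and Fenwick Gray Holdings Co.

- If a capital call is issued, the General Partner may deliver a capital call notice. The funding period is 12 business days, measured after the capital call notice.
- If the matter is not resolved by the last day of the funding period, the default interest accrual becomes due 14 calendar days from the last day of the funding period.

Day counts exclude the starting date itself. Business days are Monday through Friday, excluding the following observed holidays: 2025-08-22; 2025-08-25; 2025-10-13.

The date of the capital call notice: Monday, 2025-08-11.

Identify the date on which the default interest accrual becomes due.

2025-09-12

From Monday, 2025-08-11, 12 business days (Aug 12, Aug 13, Aug 14, Aug 15, …, Aug 27, Aug 28, Aug 29, skipping weekends and the listed holidays on Aug 22, Aug 25) brings us to Friday, 2025-08-29, which is the last day of the funding period.
The date on which the default interest accrual becomes due: 2025-08-29 + 14 days = 2025-09-12.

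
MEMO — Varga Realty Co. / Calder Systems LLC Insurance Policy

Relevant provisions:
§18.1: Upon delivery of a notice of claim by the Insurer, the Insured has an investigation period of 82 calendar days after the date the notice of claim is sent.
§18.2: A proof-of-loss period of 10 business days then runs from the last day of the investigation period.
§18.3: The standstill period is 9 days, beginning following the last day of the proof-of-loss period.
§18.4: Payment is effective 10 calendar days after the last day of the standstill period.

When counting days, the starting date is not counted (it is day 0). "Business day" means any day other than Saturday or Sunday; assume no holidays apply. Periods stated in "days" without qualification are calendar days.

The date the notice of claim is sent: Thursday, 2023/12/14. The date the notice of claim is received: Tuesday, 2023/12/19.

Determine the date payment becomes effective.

2024/04/07

The last day of the investigation period: 2023/12/14 + 82 days = 2024/03/05.
From Tuesday, 2024/03/05, 10 business days (Mar 6, Mar 7, Mar 8, Mar 11, Mar 12, Mar 13, Mar 14, Mar 15, Mar 18, Mar 19, skipping weekends) brings us to Tuesday, 2024/03/19, which is the last day of the proof-of-loss period.
Adding 9 calendar days to 2024/03/19 gives 2024/03/28, which is the last day of the standstill period.
The date payment becomes effective: 10 calendar days after 2024/03/28 is 2024/04/07.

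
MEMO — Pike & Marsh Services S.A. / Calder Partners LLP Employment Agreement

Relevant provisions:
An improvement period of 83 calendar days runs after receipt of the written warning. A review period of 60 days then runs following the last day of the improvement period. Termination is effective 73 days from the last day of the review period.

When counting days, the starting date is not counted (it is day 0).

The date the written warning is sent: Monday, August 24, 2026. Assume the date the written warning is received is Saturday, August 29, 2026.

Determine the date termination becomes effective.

Adding 83 calendar days to August 29, 2026 gives November 20, 2026, which is the last day of the improvement period.
Adding 60 calendar days to November 20, 2026 gives January 19, 2027, which is the last day of the review period.
The date termination becomes effective: January 19, 2027 + 73 days = April 2, 2027.

April 2, 2027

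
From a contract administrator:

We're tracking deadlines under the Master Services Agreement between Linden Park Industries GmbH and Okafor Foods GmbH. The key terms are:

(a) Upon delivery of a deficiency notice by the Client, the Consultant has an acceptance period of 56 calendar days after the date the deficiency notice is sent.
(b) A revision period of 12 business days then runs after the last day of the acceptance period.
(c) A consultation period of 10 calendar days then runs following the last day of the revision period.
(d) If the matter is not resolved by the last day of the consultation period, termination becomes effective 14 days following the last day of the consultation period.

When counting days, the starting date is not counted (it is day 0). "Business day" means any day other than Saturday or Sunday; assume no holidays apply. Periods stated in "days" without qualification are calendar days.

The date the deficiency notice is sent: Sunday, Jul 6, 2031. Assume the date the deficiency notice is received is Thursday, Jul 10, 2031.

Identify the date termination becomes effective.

Oct 10, 2031

The last day of the acceptance period: Jul 6, 2031 + 56 days = Aug 31, 2031.
From Sunday, Aug 31, 2031, 12 business days (Sep 1, Sep 2, Sep 3, Sep 4, …, Sep 12, Sep 15, Sep 16, skipping weekends) brings us to Tuesday, Sep 16, 2031, which is the last day of the revision period.
The last day of the consultation period: Sep 16, 2031 + 10 days = Sep 26, 2031.
The date termination becomes effective: Sep 26, 2031 + 14 days = Oct 10, 2031.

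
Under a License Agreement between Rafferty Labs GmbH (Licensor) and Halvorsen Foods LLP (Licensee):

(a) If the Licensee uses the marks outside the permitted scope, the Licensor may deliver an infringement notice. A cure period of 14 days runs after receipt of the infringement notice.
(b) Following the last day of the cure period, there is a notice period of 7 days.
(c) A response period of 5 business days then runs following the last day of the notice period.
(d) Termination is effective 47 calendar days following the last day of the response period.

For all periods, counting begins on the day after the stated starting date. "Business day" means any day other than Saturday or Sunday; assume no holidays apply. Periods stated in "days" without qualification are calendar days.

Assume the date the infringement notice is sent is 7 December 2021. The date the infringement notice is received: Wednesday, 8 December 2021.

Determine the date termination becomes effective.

The last day of the cure period: 8 December 2021 + 14 days = 22 December 2021.
Adding 7 calendar days to 22 December 2021 gives 29 December 2021, which is the last day of the notice period.
From Wednesday, 29 December 2021, 5 business days (Dec 30, Dec 31, Jan 3, Jan 4, Jan 5, skipping weekends) brings us to Wednesday, 5 January 2022, which is the last day of the response period.
Adding 47 calendar days to 5 January 2022 gives 21 February 2022, which is the date termination becomes effective.

21 February 2022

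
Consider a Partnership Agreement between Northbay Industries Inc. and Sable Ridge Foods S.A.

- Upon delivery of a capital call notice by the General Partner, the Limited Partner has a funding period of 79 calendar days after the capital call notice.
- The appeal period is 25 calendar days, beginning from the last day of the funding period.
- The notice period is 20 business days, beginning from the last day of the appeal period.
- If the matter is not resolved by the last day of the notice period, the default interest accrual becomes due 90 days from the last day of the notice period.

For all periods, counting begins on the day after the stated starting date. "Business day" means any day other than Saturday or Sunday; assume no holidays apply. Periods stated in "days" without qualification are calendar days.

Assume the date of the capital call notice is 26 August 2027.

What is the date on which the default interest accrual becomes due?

4 April 2028

Adding 79 calendar days to 26 August 2027 gives 13 November 2027, which is the last day of the funding period.
The last day of the appeal period: 25 calendar days after 13 November 2027 is 8 December 2027.
The last day of the notice period: 20 business days after Wednesday, 8 December 2027, skipping weekends — Dec 9, Dec 10, Dec 13, Dec 14, …, Jan 3, Jan 4, Jan 5 — lands on Wednesday, 5 January 2028.
Adding 90 calendar days to 5 January 2028 gives 4 April 2028, which is the date on which the default interest accrual becomes due.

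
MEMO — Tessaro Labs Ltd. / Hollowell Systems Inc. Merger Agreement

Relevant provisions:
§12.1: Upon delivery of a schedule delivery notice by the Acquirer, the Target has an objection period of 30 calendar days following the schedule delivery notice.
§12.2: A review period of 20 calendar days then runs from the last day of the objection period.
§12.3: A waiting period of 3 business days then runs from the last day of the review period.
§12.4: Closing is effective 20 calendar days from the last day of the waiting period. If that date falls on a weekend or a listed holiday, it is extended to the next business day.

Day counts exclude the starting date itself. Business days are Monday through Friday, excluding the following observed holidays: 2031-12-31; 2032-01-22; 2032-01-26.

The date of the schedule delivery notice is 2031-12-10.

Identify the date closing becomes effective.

2032-02-23

Adding 30 calendar days to 2031-12-10 gives 2032-01-09, which is the last day of the objection period.
The last day of the review period: 20 calendar days after 2032-01-09 is 2032-01-29.
The last day of the waiting period: 3 business days after Thursday, 2032-01-29, skipping weekends — Jan 30, Feb 2, Feb 3 — lands on Tuesday, 2032-02-03.
The date closing becomes effective: 2032-02-03 + 20 days = 2032-02-23. 2032-02-23 is a Monday and is not a listed holiday, so no roll-forward applies.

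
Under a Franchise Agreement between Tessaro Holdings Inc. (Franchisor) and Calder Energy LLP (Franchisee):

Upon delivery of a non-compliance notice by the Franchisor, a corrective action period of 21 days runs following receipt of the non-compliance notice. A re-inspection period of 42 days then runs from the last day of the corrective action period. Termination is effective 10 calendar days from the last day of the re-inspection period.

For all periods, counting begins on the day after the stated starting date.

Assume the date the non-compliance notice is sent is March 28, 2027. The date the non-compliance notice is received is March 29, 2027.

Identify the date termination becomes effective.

June 10, 2027

The last day of the corrective action period: 21 calendar days after March 29, 2027 is April 19, 2027.
Adding 42 calendar days to April 19, 2027 gives May 31, 2027, which is the last day of the re-inspection period.
Adding 10 calendar days to May 31, 2027 gives June 10, 2027, which is the date termination becomes effective.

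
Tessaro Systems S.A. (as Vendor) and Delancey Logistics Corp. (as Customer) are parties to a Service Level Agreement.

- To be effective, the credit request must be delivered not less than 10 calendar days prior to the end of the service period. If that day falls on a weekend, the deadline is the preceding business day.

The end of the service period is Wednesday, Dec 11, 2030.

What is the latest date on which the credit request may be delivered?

Dec 11, 2030 minus 10 days is Dec 1, 2030. That is a Sunday, so the deadline moves back to Friday, Nov 29, 2030.

Nov 29, 2030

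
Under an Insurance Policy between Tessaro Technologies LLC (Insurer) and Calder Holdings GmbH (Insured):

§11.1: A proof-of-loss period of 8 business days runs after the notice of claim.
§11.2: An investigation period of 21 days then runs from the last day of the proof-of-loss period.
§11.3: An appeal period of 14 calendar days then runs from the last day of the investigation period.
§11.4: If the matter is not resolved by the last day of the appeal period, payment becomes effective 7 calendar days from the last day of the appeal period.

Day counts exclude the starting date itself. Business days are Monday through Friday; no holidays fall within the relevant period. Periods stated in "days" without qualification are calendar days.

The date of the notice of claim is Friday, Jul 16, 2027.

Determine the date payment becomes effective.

The last day of the proof-of-loss period: counting 8 business days from Friday, Jul 16, 2027 (Jul 19, Jul 20, Jul 21, Jul 22, Jul 23, Jul 26, Jul 27, Jul 28, skipping weekends) reaches Wednesday, Jul 28, 2027.
The last day of the investigation period: Jul 28, 2027 + 21 days = Aug 18, 2027.
Adding 14 calendar days to Aug 18, 2027 gives Sep 1, 2027, which is the last day of the appeal period.
Adding 7 calendar days to Sep 1, 2027 gives Sep 8, 2027, which is the date payment becomes effective.

Sep 8, 2027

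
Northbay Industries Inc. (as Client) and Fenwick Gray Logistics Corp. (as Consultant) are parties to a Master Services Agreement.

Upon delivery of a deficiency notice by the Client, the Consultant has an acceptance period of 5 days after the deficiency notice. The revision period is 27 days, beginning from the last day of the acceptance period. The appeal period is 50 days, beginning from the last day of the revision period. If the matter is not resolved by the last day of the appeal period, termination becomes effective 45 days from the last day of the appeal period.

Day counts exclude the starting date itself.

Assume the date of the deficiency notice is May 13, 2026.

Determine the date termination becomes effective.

Sep 17, 2026

Adding 5 calendar days to May 13, 2026 gives May 18, 2026, which is the last day of the acceptance period.
The last day of the revision period: May 18, 2026 + 27 days = Jun 14, 2026.
The last day of the appeal period: 50 calendar days after Jun 14, 2026 is Aug 3, 2026.
The date termination becomes effective: 45 calendar days after Aug 3, 2026 is Sep 17, 2026.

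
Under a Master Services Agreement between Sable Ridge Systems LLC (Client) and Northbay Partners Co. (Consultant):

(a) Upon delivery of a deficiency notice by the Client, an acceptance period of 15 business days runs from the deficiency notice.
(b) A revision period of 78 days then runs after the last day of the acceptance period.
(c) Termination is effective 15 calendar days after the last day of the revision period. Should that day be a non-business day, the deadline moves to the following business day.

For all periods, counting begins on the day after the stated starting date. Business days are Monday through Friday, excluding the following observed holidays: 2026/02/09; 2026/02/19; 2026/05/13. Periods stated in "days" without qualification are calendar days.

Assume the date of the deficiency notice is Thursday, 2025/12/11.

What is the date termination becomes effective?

The last day of the acceptance period: counting 15 business days from Thursday, 2025/12/11 (Dec 12, Dec 15, Dec 16, Dec 17, …, Dec 30, Dec 31, Jan 1, skipping weekends) reaches Thursday, 2026/01/01.
The last day of the revision period: 2026/01/01 + 78 days = 2026/03/20.
The date termination becomes effective: 15 calendar days after 2026/03/20 is 2026/04/04. That falls on a Saturday, so it rolls to the next business day, Monday, 2026/04/06.

2026/04/06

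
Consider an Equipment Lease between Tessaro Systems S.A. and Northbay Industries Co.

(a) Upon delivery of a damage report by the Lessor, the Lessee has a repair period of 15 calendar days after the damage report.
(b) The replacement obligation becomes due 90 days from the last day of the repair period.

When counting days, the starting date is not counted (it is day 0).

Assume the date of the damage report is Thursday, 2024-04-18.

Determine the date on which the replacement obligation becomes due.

The last day of the repair period: 2024-04-18 + 15 days = 2024-05-03.
Adding 90 calendar days to 2024-05-03 gives 2024-08-01, which is the date on which the replacement obligation becomes due.

2024-08-01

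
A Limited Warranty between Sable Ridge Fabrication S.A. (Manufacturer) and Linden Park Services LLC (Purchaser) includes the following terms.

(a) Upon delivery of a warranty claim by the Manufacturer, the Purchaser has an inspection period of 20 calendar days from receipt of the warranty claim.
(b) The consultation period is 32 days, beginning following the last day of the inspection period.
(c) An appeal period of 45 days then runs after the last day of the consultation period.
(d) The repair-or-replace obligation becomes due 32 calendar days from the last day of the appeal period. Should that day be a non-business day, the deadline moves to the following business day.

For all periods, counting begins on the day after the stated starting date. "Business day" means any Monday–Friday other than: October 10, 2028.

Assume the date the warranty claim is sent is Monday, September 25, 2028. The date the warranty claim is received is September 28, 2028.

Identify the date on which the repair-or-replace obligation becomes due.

February 5, 2029

The last day of the inspection period: September 28, 2028 + 20 days = October 18, 2028.
The last day of the consultation period: 32 calendar days after October 18, 2028 is November 19, 2028.
The last day of the appeal period: November 19, 2028 + 45 days = January 3, 2029.
The date on which the repair-or-replace obligation becomes due: 32 calendar days after January 3, 2029 is February 4, 2029. That falls on a Sunday, so it rolls to the next business day, Monday, February 5, 2029.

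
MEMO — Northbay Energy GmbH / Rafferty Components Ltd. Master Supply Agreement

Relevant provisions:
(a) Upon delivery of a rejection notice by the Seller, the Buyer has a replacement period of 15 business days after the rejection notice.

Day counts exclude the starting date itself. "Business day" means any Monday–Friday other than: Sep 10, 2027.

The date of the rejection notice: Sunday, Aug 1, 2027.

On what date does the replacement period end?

The last day of the replacement period: 15 business days after Sunday, Aug 1, 2027, skipping weekends — Aug 2, Aug 3, Aug 4, Aug 5, …, Aug 18, Aug 19, Aug 20 — lands on Friday, Aug 20, 2027.

Aug 20, 2027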